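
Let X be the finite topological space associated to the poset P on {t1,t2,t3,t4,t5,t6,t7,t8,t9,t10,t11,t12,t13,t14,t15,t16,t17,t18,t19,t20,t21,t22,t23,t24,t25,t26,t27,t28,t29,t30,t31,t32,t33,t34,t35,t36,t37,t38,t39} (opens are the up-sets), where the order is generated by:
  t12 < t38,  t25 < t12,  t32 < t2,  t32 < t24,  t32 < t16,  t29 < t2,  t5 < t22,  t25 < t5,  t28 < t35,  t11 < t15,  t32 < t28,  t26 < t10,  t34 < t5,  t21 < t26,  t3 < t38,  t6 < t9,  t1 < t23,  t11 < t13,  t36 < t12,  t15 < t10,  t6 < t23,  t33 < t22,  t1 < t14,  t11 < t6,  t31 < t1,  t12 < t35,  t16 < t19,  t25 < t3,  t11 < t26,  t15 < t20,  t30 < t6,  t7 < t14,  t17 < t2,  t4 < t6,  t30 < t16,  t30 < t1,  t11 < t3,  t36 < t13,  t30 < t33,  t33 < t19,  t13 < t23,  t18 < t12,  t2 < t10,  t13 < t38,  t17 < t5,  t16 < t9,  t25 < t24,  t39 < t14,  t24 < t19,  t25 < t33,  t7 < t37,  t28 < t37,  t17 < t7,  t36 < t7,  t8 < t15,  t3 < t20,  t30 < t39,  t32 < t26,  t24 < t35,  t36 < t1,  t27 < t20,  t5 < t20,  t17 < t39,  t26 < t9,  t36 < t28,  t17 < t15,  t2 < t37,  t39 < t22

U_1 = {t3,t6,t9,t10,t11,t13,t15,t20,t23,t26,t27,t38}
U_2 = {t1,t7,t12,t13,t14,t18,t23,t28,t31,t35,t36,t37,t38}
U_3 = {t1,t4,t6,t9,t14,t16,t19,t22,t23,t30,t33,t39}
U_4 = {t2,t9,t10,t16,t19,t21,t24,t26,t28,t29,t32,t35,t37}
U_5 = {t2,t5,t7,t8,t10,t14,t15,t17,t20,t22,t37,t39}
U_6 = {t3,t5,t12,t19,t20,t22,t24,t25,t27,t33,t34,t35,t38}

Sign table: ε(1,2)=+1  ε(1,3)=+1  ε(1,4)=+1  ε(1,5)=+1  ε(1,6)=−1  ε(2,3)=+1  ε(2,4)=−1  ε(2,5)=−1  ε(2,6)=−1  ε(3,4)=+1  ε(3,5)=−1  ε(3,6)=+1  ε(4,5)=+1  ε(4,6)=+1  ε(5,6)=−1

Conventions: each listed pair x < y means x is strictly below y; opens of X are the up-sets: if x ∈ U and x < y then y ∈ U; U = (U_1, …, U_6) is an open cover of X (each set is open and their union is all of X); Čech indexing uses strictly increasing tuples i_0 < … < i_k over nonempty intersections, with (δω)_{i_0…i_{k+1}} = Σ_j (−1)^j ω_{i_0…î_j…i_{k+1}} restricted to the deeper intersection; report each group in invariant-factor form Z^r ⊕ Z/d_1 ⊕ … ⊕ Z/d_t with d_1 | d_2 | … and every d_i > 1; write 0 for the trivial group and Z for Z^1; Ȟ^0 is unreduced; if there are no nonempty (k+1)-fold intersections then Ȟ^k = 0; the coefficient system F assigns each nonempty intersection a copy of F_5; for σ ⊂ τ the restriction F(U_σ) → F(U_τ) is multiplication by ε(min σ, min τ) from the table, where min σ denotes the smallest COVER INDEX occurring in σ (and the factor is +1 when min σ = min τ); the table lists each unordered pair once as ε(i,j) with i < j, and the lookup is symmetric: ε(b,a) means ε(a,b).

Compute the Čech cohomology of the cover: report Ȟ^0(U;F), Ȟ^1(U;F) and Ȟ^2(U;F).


intersection data:
  U12={t13,t23,t38} U13={t6,t9,t23} U14={t9,t10,t26} U15={t10,t15,t20} U16={t3,t20,t27,t38} U23={t1,t14,t23} U24={t28,t35,t37} U25={t7,t14,t37} U26={t12,t35,t38} U34={t9,t16,t19} U35={t14,t22,t39} U36={t19,t22,t33} U45={t2,t10,t37} U46={t19,t24,t35} U56={t5,t20,t22}
  U123={t23} U126={t38} U134={t9} U145={t10} U156={t20} U235={t14} U245={t37} U246={t35} U346={t19} U356={t22}
C dims 6,15,10; δ0: rk_F5 6; δ1: rk_F5 9
Ȟ^0 = (6 − 6) − 0 = 0, so Ȟ^0 ≅ 0
Ȟ^1 = (15 − 9) − 6 = 0, so Ȟ^1 ≅ 0
Ȟ^2 = (10 − 0) − 9 = 1, so Ȟ^2 ≅ Z/5

Ȟ^0 = 0; Ȟ^1 = 0; Ȟ^2 = Z/5


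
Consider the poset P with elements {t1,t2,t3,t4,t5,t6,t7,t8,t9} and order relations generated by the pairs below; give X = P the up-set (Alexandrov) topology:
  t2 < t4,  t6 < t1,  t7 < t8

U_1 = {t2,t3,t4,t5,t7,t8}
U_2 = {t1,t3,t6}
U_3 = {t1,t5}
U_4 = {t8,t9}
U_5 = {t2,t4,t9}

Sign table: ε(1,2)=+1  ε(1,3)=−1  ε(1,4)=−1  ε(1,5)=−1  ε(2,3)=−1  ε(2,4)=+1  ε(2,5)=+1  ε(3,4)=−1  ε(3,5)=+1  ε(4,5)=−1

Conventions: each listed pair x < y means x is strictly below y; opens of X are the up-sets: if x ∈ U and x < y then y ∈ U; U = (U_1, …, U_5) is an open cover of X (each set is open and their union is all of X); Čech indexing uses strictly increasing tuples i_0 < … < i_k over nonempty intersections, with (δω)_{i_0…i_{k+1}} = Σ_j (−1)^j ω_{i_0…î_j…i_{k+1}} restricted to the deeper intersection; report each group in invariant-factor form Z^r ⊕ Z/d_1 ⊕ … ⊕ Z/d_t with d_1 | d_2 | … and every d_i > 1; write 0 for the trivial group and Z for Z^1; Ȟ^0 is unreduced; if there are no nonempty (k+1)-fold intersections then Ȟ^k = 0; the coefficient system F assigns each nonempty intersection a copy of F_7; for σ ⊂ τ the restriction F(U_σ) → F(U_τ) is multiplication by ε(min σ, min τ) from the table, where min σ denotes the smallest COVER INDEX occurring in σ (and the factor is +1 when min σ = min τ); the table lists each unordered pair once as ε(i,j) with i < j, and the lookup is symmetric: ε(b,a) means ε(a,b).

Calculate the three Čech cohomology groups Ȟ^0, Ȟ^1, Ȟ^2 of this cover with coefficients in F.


cover nerve:
  U12={t3} U13={t5} U14={t8} U15={t2,t4} U23={t1} U45={t9}
C dims 5,6; δ0: rk_F7 5
Ȟ^0: (5−5)−0=0 ⇒ 0
Ȟ^1: (6−0)−5=1 ⇒ Z/7
Ȟ^2: (0−0)−0=0 ⇒ 0

Ȟ^0 = 0, Ȟ^1 = Z/7, Ȟ^2 = 0


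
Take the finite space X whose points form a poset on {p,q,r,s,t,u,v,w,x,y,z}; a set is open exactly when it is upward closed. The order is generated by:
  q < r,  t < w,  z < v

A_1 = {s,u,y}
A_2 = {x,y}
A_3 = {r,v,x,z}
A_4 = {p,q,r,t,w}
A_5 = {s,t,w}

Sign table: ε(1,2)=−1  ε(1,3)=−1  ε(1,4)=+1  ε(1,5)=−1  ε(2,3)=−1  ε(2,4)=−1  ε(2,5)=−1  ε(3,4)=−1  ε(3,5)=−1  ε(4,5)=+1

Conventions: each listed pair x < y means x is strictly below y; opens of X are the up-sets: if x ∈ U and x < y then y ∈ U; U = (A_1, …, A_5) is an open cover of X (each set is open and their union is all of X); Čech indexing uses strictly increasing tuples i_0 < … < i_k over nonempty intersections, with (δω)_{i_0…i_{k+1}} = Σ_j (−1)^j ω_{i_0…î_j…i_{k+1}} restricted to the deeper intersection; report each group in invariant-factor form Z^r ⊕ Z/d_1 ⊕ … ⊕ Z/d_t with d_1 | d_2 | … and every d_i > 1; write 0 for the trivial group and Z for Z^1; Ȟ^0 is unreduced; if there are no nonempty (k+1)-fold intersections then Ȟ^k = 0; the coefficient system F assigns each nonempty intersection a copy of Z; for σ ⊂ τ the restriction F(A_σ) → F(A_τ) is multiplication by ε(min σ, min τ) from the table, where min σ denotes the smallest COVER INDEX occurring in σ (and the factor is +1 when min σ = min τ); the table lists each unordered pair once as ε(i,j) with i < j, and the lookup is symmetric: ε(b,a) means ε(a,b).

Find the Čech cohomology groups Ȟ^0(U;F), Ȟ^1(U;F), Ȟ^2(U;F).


Ȟ^0 = Z, Ȟ^1 = Z, Ȟ^2 = 0

nerve of the cover:
  A12={y} A15={s} A23={x} A34={r} A45={t,w}
C dims 5,5; δ0: rk 4, SNF 1^4
Ȟ^0 = (5 − 4) − 0 = 1, so Ȟ^0 ≅ Z
Ȟ^1 = (5 − 0) − 4 = 1, so Ȟ^1 ≅ Z
Ȟ^2 = (0 − 0) − 0 = 0, so Ȟ^2 ≅ 0


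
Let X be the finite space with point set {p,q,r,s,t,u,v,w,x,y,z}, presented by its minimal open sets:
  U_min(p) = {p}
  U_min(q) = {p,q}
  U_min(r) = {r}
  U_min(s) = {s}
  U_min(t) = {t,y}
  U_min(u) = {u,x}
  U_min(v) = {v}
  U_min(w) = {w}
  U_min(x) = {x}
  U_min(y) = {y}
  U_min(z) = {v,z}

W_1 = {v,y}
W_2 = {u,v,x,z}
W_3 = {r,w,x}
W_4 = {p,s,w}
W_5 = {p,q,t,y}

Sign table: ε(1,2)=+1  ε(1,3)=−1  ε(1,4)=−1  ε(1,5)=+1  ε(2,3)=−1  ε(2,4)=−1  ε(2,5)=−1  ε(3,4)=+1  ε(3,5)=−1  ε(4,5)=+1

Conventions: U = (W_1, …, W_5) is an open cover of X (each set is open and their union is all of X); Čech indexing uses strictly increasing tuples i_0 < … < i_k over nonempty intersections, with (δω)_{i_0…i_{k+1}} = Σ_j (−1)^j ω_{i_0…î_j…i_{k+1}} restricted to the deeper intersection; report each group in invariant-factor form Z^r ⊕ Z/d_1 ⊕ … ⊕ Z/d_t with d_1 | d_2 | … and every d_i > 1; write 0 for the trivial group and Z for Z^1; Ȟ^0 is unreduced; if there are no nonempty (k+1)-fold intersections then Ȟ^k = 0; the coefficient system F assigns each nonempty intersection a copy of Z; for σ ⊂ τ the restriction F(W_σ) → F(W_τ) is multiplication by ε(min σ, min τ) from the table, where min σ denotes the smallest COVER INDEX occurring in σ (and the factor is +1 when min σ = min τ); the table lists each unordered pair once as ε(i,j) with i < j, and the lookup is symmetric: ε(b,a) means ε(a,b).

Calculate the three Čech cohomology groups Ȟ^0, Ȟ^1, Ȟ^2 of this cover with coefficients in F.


Ȟ^0 = 0, Ȟ^1 = Z/2, Ȟ^2 = 0

nerve simplices:
  W12={v} W15={y} W23={x} W34={w} W45={p}
C dims 5,5; δ0: rk 5, SNF 1^4·2
degree 0: 5−5−0 = 0 → Ȟ^0 ≅ 0
degree 1: 5−0−5 = 0 plus torsion [2] → Ȟ^1 ≅ Z/2
degree 2: 0−0−0 = 0 → Ȟ^2 ≅ 0


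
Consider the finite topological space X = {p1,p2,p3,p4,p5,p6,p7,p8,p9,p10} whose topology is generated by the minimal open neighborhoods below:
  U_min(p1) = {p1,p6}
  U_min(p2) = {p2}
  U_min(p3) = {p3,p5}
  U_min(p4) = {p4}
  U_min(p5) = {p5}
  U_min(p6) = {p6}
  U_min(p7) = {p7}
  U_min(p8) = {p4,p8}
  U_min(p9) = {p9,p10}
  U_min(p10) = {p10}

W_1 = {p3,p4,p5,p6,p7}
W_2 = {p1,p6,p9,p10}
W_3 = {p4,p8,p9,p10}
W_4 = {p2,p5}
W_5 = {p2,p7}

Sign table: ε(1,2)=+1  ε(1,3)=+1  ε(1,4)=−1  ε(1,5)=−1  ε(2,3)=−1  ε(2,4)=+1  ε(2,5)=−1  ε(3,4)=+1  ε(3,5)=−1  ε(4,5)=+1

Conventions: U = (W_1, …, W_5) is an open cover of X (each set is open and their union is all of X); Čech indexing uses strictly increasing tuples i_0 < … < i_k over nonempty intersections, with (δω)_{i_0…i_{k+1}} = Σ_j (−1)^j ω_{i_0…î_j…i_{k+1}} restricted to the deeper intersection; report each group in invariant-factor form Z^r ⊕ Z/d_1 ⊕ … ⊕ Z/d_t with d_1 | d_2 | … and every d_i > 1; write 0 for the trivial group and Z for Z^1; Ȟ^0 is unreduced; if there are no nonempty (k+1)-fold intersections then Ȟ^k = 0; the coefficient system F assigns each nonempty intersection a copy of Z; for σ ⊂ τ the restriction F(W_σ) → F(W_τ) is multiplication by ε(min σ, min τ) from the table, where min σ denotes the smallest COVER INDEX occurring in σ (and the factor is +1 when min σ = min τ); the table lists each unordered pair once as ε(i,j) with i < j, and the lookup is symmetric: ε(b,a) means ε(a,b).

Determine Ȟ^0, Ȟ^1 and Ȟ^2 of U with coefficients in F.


intersection data:
  W12={p6} W13={p4} W14={p5} W15={p7} W23={p9,p10} W45={p2}
C dims 5,6; δ0: rk 5, SNF 1^4·2
Ȟ^0 = (5 − 5) − 0 = 0, so Ȟ^0 ≅ 0
Ȟ^1 = (6 − 0) − 5 = 1 plus torsion [2], so Ȟ^1 ≅ Z ⊕ Z/2
Ȟ^2 = (0 − 0) − 0 = 0, so Ȟ^2 ≅ 0

Ȟ^0 = 0; Ȟ^1 = Z ⊕ Z/2; Ȟ^2 = 0


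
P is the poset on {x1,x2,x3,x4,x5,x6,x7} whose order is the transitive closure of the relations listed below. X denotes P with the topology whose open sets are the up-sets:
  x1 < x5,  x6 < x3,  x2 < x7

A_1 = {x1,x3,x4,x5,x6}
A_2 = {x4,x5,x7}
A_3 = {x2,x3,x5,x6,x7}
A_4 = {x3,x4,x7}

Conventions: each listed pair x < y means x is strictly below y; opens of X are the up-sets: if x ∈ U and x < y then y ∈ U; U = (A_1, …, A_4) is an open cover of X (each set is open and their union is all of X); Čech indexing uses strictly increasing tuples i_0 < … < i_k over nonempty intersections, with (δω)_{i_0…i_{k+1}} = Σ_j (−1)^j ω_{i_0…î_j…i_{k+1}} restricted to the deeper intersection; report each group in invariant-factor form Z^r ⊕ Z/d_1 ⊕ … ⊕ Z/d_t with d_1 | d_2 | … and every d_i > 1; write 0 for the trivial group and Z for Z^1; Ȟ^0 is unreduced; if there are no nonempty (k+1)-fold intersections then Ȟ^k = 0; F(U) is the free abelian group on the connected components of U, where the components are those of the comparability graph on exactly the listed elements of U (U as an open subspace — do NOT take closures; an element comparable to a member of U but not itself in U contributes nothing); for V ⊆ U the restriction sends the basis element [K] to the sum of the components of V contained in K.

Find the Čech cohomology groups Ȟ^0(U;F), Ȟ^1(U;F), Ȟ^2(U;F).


nonempty intersections:
  A12={x4,x5} A13={x3,x5,x6} A14={x3,x4} A23={x5,x7} A24={x4,x7} A34={x3,x7}
  A123={x5} A124={x4} A134={x3} A234={x7}
components per intersection:
  A1: {x1,x5} {x3,x6} {x4}
  A2: {x4} {x5} {x7}
  A3: {x2,x7} {x3,x6} {x5}
  A4: {x3} {x4} {x7}
  A12: {x4} {x5}
  A13: {x3,x6} {x5}
  A14: {x3} {x4}
  A23: {x5} {x7}
  A24: {x4} {x7}
  A34: {x3} {x7}
  A123: {x5}
  A124: {x4}
  A134: {x3}
  A234: {x7}
C dims 12,12,4; δ0: rk 8, SNF 1^8; δ1: rk 4, SNF 1^4
Ȟ^0: (12−8)−0=4 ⇒ Z^4
Ȟ^1: (12−4)−8=0 ⇒ 0
Ȟ^2: (4−0)−4=0 ⇒ 0

Ȟ^0 = Z^4, Ȟ^1 = 0, Ȟ^2 = 0


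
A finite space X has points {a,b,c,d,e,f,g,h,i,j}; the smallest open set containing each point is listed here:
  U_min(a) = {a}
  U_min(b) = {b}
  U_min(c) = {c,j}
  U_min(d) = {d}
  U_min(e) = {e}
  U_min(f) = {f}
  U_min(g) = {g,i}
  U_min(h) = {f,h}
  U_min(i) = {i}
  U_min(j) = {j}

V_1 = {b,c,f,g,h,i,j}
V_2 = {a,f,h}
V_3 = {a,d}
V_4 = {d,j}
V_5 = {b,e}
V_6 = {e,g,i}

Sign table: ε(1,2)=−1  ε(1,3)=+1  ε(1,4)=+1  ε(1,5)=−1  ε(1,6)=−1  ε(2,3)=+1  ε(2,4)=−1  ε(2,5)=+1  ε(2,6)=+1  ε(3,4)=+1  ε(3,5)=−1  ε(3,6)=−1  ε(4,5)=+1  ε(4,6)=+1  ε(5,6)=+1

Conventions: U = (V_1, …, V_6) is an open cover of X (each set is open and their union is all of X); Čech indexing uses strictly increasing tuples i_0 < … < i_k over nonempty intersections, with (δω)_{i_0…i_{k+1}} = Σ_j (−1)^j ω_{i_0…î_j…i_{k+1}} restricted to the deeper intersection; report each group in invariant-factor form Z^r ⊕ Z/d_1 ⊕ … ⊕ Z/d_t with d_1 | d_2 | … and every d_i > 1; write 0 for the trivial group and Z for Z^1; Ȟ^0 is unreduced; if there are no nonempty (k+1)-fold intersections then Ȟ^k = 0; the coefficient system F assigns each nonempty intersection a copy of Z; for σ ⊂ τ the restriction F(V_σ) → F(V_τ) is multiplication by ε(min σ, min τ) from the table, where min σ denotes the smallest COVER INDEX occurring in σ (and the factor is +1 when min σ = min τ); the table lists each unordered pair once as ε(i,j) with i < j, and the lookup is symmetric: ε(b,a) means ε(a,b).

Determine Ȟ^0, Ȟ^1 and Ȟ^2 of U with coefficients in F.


Ȟ^0 = 0, Ȟ^1 = Z ⊕ Z/2, Ȟ^2 = 0

nonempty overlaps:
  V12={f,h} V14={j} V15={b} V16={g,i} V23={a} V34={d} V56={e}
C dims 6,7; δ0: rk 6, SNF 1^5·2
degree 0: 6−6−0 = 0 → Ȟ^0 ≅ 0
degree 1: 7−0−6 = 1 plus torsion [2] → Ȟ^1 ≅ Z ⊕ Z/2
degree 2: 0−0−0 = 0 → Ȟ^2 ≅ 0


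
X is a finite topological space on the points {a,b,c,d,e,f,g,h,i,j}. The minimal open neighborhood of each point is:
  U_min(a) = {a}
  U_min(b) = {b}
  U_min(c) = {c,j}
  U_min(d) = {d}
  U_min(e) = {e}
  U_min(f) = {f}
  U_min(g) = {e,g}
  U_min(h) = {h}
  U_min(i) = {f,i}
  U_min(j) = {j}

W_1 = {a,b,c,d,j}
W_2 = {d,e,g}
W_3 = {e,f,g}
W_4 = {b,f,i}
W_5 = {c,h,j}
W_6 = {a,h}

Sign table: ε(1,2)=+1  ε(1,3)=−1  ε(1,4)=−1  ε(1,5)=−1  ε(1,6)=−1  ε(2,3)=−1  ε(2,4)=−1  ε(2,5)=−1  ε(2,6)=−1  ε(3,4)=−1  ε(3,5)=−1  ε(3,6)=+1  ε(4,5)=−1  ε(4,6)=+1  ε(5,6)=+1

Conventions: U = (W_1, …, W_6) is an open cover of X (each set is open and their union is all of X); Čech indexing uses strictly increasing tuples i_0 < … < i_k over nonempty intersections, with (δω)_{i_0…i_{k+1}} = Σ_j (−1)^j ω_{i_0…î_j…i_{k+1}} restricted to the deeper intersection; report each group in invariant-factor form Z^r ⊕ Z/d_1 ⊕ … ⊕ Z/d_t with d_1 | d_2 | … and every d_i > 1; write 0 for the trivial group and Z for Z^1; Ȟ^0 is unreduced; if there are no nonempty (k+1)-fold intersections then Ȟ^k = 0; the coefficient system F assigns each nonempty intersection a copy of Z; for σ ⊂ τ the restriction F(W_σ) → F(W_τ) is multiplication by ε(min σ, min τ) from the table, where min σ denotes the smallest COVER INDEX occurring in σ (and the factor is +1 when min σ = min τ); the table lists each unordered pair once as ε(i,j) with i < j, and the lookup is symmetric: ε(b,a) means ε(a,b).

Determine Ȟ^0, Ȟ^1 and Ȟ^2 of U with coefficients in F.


Ȟ^0 ≅ 0, Ȟ^1 ≅ Z ⊕ Z/2 and Ȟ^2 ≅ 0

nerve simplices:
  W12={d} W14={b} W15={c,j} W16={a} W23={e,g} W34={f} W56={h}
C dims 6,7; δ0: rk 6, SNF 1^5·2
degree 0: 6−6−0 = 0 → Ȟ^0 ≅ 0
degree 1: 7−0−6 = 1 plus torsion [2] → Ȟ^1 ≅ Z ⊕ Z/2
degree 2: 0−0−0 = 0 → Ȟ^2 ≅ 0


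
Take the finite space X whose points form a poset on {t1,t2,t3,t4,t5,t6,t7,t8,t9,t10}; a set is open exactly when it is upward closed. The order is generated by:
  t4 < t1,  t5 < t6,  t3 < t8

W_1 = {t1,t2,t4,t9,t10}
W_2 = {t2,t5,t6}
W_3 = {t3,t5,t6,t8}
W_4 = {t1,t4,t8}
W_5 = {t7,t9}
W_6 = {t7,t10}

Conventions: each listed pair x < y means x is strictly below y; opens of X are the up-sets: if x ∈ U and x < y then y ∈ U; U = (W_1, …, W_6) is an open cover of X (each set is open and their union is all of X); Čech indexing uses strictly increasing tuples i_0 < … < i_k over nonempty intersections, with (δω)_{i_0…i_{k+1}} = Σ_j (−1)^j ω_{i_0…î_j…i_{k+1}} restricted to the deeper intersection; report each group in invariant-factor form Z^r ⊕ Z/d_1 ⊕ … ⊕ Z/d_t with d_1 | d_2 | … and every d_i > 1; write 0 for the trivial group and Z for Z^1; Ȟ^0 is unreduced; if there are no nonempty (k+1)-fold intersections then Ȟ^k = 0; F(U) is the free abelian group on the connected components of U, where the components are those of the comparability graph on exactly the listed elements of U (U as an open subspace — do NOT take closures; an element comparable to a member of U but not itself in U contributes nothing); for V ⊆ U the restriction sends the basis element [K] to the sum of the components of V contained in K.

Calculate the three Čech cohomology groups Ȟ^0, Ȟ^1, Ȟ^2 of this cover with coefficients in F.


nerve simplices:
  W12={t2} W14={t1,t4} W15={t9} W16={t10} W23={t5,t6} W34={t8} W56={t7}
components per intersection:
  W1: {t1,t4} {t2} {t9} {t10}
  W2: {t2} {t5,t6}
  W3: {t3,t8} {t5,t6}
  W4: {t1,t4} {t8}
  W5: {t7} {t9}
  W6: {t7} {t10}
  W12: {t2}
  W14: {t1,t4}
  W15: {t9}
  W16: {t10}
  W23: {t5,t6}
  W34: {t8}
  W56: {t7}
C dims 14,7; δ0: rk 7, SNF 1^7
degree 0: 14−7−0 = 7 → Ȟ^0 ≅ Z^7
degree 1: 7−0−7 = 0 → Ȟ^1 ≅ 0
degree 2: 0−0−0 = 0 → Ȟ^2 ≅ 0

Ȟ^0 ≅ Z^7; Ȟ^1 ≅ 0; Ȟ^2 ≅ 0


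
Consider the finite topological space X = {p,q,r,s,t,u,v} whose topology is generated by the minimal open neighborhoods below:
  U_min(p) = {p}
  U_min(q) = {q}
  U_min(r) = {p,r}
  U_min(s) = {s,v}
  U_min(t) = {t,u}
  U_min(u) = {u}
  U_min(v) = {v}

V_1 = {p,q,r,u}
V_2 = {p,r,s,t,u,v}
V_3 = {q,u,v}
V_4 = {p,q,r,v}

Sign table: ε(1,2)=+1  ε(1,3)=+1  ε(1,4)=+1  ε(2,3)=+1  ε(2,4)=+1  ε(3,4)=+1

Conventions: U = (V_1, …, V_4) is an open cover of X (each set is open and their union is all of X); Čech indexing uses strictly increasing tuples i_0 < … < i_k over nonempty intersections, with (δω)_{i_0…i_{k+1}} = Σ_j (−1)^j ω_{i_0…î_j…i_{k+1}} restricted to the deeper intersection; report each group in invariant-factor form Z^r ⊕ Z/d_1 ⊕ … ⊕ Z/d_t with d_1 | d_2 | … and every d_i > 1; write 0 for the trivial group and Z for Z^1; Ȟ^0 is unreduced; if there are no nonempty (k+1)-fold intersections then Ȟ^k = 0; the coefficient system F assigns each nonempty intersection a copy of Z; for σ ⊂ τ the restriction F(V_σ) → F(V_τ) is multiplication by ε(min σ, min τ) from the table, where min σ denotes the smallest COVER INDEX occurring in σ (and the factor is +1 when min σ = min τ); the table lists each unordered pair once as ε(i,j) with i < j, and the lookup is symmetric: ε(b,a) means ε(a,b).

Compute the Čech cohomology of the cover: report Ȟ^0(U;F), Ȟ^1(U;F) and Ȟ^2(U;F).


Ȟ^0 = Z, Ȟ^1 = 0 and Ȟ^2 = Z

nonempty intersections:
  V12={p,r,u} V13={q,u} V14={p,q,r} V23={u,v} V24={p,r,v} V34={q,v}
  V123={u} V124={p,r} V134={q} V234={v}
C dims 4,6,4; δ0: rk 3, SNF 1^3; δ1: rk 3, SNF 1^3
Ȟ^0: (4−3)−0=1 ⇒ Z
Ȟ^1: (6−3)−3=0 ⇒ 0
Ȟ^2: (4−0)−3=1 ⇒ Z


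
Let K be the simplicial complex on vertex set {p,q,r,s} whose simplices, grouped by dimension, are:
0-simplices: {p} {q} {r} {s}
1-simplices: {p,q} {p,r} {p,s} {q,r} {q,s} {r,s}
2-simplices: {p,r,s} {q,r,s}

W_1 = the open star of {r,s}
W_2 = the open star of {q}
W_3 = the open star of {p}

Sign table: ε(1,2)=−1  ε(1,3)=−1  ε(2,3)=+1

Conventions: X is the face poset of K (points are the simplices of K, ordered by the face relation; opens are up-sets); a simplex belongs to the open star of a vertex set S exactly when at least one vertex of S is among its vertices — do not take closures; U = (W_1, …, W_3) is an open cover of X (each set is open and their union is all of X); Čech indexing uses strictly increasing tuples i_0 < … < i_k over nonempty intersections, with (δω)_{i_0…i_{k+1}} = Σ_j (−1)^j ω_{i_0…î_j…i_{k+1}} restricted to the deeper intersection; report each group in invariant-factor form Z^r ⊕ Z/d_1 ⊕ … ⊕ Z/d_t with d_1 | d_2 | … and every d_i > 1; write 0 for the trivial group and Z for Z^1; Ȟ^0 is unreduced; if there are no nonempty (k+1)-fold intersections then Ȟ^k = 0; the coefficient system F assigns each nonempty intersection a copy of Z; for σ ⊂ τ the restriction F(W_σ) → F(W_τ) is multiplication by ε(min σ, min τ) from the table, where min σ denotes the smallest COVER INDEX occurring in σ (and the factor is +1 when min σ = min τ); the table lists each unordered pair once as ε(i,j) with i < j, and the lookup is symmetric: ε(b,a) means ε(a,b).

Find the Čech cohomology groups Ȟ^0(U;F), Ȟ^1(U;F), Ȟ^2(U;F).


nonempty overlaps:
  W1={{r},{s},{p,r},{p,s},{q,r},{q,s},{r,s},{p,r,s},{q,r,s}} W2={{q},{p,q},{q,r},{q,s},{q,r,s}} W3={{p},{p,q},{p,r},{p,s},{p,r,s}}
  W12={{q,r},{q,s},{q,r,s}} W13={{p,r},{p,s},{p,r,s}} W23={{p,q}}
C dims 3,3; δ0: rk 2, SNF 1^2
degree 0: 3−2−0 = 1 → Ȟ^0 ≅ Z
degree 1: 3−0−2 = 1 → Ȟ^1 ≅ Z
degree 2: 0−0−0 = 0 → Ȟ^2 ≅ 0

Ȟ^0(U;F) ≅ Z, Ȟ^1(U;F) ≅ Z and Ȟ^2(U;F) ≅ 0


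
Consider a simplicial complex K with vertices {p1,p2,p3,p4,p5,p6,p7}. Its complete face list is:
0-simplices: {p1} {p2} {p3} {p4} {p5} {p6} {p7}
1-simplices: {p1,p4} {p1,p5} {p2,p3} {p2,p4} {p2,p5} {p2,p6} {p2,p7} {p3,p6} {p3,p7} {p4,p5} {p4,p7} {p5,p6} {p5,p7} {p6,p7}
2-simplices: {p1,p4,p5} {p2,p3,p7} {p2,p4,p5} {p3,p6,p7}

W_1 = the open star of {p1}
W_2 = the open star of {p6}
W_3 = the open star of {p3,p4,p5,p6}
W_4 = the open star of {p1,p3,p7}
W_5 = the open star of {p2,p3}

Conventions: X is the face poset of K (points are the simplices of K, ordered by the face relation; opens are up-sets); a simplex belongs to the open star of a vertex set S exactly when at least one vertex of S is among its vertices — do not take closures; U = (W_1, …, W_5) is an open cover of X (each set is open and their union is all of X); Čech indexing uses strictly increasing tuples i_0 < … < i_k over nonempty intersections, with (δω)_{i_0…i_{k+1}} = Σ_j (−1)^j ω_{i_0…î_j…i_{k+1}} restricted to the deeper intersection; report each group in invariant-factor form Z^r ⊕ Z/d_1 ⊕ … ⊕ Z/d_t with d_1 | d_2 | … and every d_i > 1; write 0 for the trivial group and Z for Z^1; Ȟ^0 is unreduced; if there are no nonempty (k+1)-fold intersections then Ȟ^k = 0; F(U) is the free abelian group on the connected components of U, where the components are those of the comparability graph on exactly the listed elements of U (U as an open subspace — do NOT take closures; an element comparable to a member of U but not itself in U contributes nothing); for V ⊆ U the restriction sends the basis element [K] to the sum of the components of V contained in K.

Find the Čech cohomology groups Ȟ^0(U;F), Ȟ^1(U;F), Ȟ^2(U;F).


nonempty overlaps:
  W1={{p1},{p1,p4},{p1,p5},{p1,p4,p5}} W2={{p6},{p2,p6},{p3,p6},{p5,p6},{p6,p7},{p3,p6,p7}} W3={{p3},{p4},{p5},{p6},{p1,p4},{p1,p5},{p2,p3},{p2,p4},{p2,p5},{p2,p6},{p3,p6},{p3,p7},{p4,p5},{p4,p7},{p5,p6},{p5,p7},{p6,p7},{p1,p4,p5},{p2,p3,p7},{p2,p4,p5},{p3,p6,p7}} W4={{p1},{p3},{p7},{p1,p4},{p1,p5},{p2,p3},{p2,p7},{p3,p6},{p3,p7},{p4,p7},{p5,p7},{p6,p7},{p1,p4,p5},{p2,p3,p7},{p3,p6,p7}} W5={{p2},{p3},{p2,p3},{p2,p4},{p2,p5},{p2,p6},{p2,p7},{p3,p6},{p3,p7},{p2,p3,p7},{p2,p4,p5},{p3,p6,p7}}
  W13={{p1,p4},{p1,p5},{p1,p4,p5}} W14={{p1},{p1,p4},{p1,p5},{p1,p4,p5}} W23={{p6},{p2,p6},{p3,p6},{p5,p6},{p6,p7},{p3,p6,p7}} W24={{p3,p6},{p6,p7},{p3,p6,p7}} W25={{p2,p6},{p3,p6},{p3,p6,p7}} W34={{p3},{p1,p4},{p1,p5},{p2,p3},{p3,p6},{p3,p7},{p4,p7},{p5,p7},{p6,p7},{p1,p4,p5},{p2,p3,p7},{p3,p6,p7}} W35={{p3},{p2,p3},{p2,p4},{p2,p5},{p2,p6},{p3,p6},{p3,p7},{p2,p3,p7},{p2,p4,p5},{p3,p6,p7}} W45={{p3},{p2,p3},{p2,p7},{p3,p6},{p3,p7},{p2,p3,p7},{p3,p6,p7}}
  W134={{p1,p4},{p1,p5},{p1,p4,p5}} W234={{p3,p6},{p6,p7},{p3,p6,p7}} W235={{p2,p6},{p3,p6},{p3,p6,p7}} W245={{p3,p6},{p3,p6,p7}} W345={{p3},{p2,p3},{p3,p6},{p3,p7},{p2,p3,p7},{p3,p6,p7}}
  W2345={{p3,p6},{p3,p6,p7}}
components per intersection:
  W1: {{p1},{p1,p4},{p1,p5},{p1,p4,p5}}
  W2: {{p6},{p2,p6},{p3,p6},{p5,p6},{p6,p7},{p3,p6,p7}}
  W3: {{p3},{p4},{p5},{p6},{p1,p4},{p1,p5},{p2,p3},{p2,p4},{p2,p5},{p2,p6},{p3,p6},{p3,p7},{p4,p5},{p4,p7},{p5,p6},{p5,p7},{p6,p7},{p1,p4,p5},{p2,p3,p7},{p2,p4,p5},{p3,p6,p7}}
  W4: {{p1},{p1,p4},{p1,p5},{p1,p4,p5}} {{p3},{p7},{p2,p3},{p2,p7},{p3,p6},{p3,p7},{p4,p7},{p5,p7},{p6,p7},{p2,p3,p7},{p3,p6,p7}}
  W5: {{p2},{p3},{p2,p3},{p2,p4},{p2,p5},{p2,p6},{p2,p7},{p3,p6},{p3,p7},{p2,p3,p7},{p2,p4,p5},{p3,p6,p7}}
  W13: {{p1,p4},{p1,p5},{p1,p4,p5}}
  W14: {{p1},{p1,p4},{p1,p5},{p1,p4,p5}}
  W23: {{p6},{p2,p6},{p3,p6},{p5,p6},{p6,p7},{p3,p6,p7}}
  W24: {{p3,p6},{p6,p7},{p3,p6,p7}}
  W25: {{p2,p6}} {{p3,p6},{p3,p6,p7}}
  W34: {{p3},{p2,p3},{p3,p6},{p3,p7},{p6,p7},{p2,p3,p7},{p3,p6,p7}} {{p1,p4},{p1,p5},{p1,p4,p5}} {{p4,p7}} {{p5,p7}}
  W35: {{p3},{p2,p3},{p3,p6},{p3,p7},{p2,p3,p7},{p3,p6,p7}} {{p2,p4},{p2,p5},{p2,p4,p5}} {{p2,p6}}
  W45: {{p3},{p2,p3},{p2,p7},{p3,p6},{p3,p7},{p2,p3,p7},{p3,p6,p7}}
  W134: {{p1,p4},{p1,p5},{p1,p4,p5}}
  W234: {{p3,p6},{p6,p7},{p3,p6,p7}}
  W235: {{p2,p6}} {{p3,p6},{p3,p6,p7}}
  W245: {{p3,p6},{p3,p6,p7}}
  W345: {{p3},{p2,p3},{p3,p6},{p3,p7},{p2,p3,p7},{p3,p6,p7}}
  W2345: {{p3,p6},{p3,p6,p7}}
C dims 6,14,6,1; δ0: rk 5, SNF 1^5; δ1: rk 5, SNF 1^5; δ2: rk 1, SNF 1^1
degree 0: 6−5−0 = 1 → Ȟ^0 ≅ Z
degree 1: 14−5−5 = 4 → Ȟ^1 ≅ Z^4
degree 2: 6−1−5 = 0 → Ȟ^2 ≅ 0

Ȟ^0(U;F) ≅ Z; Ȟ^1(U;F) ≅ Z^4; Ȟ^2(U;F) ≅ 0


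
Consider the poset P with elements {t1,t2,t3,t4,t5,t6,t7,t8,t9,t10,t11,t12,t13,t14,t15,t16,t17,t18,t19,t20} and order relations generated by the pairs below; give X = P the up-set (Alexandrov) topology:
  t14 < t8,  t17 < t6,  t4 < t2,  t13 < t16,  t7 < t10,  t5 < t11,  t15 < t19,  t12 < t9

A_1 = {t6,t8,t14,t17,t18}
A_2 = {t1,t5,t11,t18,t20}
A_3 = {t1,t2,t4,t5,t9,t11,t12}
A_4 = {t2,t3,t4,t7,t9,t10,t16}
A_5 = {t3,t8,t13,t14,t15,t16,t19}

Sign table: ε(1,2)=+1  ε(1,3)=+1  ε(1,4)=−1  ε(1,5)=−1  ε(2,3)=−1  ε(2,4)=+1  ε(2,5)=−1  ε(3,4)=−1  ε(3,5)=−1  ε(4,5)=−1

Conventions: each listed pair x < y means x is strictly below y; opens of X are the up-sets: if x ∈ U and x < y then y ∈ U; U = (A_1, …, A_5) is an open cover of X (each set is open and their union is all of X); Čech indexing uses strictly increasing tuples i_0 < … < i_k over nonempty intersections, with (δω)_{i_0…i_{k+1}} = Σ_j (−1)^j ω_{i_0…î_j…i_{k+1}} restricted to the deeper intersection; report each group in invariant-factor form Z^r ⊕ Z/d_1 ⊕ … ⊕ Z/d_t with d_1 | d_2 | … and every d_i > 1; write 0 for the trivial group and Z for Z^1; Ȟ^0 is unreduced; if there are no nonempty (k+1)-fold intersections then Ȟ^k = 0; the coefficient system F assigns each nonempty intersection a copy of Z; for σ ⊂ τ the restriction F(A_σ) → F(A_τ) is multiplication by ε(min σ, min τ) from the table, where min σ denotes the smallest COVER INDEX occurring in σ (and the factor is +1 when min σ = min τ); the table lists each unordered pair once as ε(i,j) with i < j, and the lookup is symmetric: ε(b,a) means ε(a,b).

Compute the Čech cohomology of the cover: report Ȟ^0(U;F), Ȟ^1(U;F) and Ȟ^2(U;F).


Ȟ^0(U;F) ≅ Z, Ȟ^1(U;F) ≅ Z, Ȟ^2(U;F) ≅ 0

intersection data:
  A12={t18} A15={t8,t14} A23={t1,t5,t11} A34={t2,t4,t9} A45={t3,t16}
C dims 5,5; δ0: rk 4, SNF 1^4
Ȟ^0 = (5 − 4) − 0 = 1, so Ȟ^0 ≅ Z
Ȟ^1 = (5 − 0) − 4 = 1, so Ȟ^1 ≅ Z
Ȟ^2 = (0 − 0) − 0 = 0, so Ȟ^2 ≅ 0


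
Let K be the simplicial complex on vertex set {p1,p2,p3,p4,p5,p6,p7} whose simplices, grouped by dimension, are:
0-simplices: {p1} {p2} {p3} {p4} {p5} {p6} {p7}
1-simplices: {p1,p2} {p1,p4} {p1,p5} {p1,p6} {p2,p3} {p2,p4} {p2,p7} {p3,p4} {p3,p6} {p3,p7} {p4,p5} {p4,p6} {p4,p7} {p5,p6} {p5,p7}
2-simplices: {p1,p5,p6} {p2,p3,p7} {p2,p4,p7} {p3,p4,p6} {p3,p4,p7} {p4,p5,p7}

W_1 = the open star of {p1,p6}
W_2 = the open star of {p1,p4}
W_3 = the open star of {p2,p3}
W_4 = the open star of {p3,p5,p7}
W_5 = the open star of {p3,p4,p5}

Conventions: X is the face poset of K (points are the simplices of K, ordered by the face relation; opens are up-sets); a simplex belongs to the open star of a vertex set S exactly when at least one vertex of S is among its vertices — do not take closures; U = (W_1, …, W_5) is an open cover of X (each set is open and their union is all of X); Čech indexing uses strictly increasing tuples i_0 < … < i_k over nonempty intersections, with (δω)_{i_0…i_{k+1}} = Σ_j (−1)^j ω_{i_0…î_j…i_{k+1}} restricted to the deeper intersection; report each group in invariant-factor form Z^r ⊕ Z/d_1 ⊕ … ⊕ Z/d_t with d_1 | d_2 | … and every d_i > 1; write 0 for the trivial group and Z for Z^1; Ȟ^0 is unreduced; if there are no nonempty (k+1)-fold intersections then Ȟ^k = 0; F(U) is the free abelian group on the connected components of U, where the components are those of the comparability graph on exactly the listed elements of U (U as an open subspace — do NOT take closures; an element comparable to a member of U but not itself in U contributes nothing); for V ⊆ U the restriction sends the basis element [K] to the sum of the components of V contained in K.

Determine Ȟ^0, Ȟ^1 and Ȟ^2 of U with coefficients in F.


Ȟ^0 = Z; Ȟ^1 = Z^3; Ȟ^2 = 0

nonempty overlaps:
  W1={{p1},{p6},{p1,p2},{p1,p4},{p1,p5},{p1,p6},{p3,p6},{p4,p6},{p5,p6},{p1,p5,p6},{p3,p4,p6}} W2={{p1},{p4},{p1,p2},{p1,p4},{p1,p5},{p1,p6},{p2,p4},{p3,p4},{p4,p5},{p4,p6},{p4,p7},{p1,p5,p6},{p2,p4,p7},{p3,p4,p6},{p3,p4,p7},{p4,p5,p7}} W3={{p2},{p3},{p1,p2},{p2,p3},{p2,p4},{p2,p7},{p3,p4},{p3,p6},{p3,p7},{p2,p3,p7},{p2,p4,p7},{p3,p4,p6},{p3,p4,p7}} W4={{p3},{p5},{p7},{p1,p5},{p2,p3},{p2,p7},{p3,p4},{p3,p6},{p3,p7},{p4,p5},{p4,p7},{p5,p6},{p5,p7},{p1,p5,p6},{p2,p3,p7},{p2,p4,p7},{p3,p4,p6},{p3,p4,p7},{p4,p5,p7}} W5={{p3},{p4},{p5},{p1,p4},{p1,p5},{p2,p3},{p2,p4},{p3,p4},{p3,p6},{p3,p7},{p4,p5},{p4,p6},{p4,p7},{p5,p6},{p5,p7},{p1,p5,p6},{p2,p3,p7},{p2,p4,p7},{p3,p4,p6},{p3,p4,p7},{p4,p5,p7}}
  W12={{p1},{p1,p2},{p1,p4},{p1,p5},{p1,p6},{p4,p6},{p1,p5,p6},{p3,p4,p6}} W13={{p1,p2},{p3,p6},{p3,p4,p6}} W14={{p1,p5},{p3,p6},{p5,p6},{p1,p5,p6},{p3,p4,p6}} W15={{p1,p4},{p1,p5},{p3,p6},{p4,p6},{p5,p6},{p1,p5,p6},{p3,p4,p6}} W23={{p1,p2},{p2,p4},{p3,p4},{p2,p4,p7},{p3,p4,p6},{p3,p4,p7}} W24={{p1,p5},{p3,p4},{p4,p5},{p4,p7},{p1,p5,p6},{p2,p4,p7},{p3,p4,p6},{p3,p4,p7},{p4,p5,p7}} W25={{p4},{p1,p4},{p1,p5},{p2,p4},{p3,p4},{p4,p5},{p4,p6},{p4,p7},{p1,p5,p6},{p2,p4,p7},{p3,p4,p6},{p3,p4,p7},{p4,p5,p7}} W34={{p3},{p2,p3},{p2,p7},{p3,p4},{p3,p6},{p3,p7},{p2,p3,p7},{p2,p4,p7},{p3,p4,p6},{p3,p4,p7}} W35={{p3},{p2,p3},{p2,p4},{p3,p4},{p3,p6},{p3,p7},{p2,p3,p7},{p2,p4,p7},{p3,p4,p6},{p3,p4,p7}} W45={{p3},{p5},{p1,p5},{p2,p3},{p3,p4},{p3,p6},{p3,p7},{p4,p5},{p4,p7},{p5,p6},{p5,p7},{p1,p5,p6},{p2,p3,p7},{p2,p4,p7},{p3,p4,p6},{p3,p4,p7},{p4,p5,p7}}
  W123={{p1,p2},{p3,p4,p6}} W124={{p1,p5},{p1,p5,p6},{p3,p4,p6}} W125={{p1,p4},{p1,p5},{p4,p6},{p1,p5,p6},{p3,p4,p6}} W134={{p3,p6},{p3,p4,p6}} W135={{p3,p6},{p3,p4,p6}} W145={{p1,p5},{p3,p6},{p5,p6},{p1,p5,p6},{p3,p4,p6}} W234={{p3,p4},{p2,p4,p7},{p3,p4,p6},{p3,p4,p7}} W235={{p2,p4},{p3,p4},{p2,p4,p7},{p3,p4,p6},{p3,p4,p7}} W245={{p1,p5},{p3,p4},{p4,p5},{p4,p7},{p1,p5,p6},{p2,p4,p7},{p3,p4,p6},{p3,p4,p7},{p4,p5,p7}} W345={{p3},{p2,p3},{p3,p4},{p3,p6},{p3,p7},{p2,p3,p7},{p2,p4,p7},{p3,p4,p6},{p3,p4,p7}}
  W1234={{p3,p4,p6}} W1235={{p3,p4,p6}} W1245={{p1,p5},{p1,p5,p6},{p3,p4,p6}} W1345={{p3,p6},{p3,p4,p6}} W2345={{p3,p4},{p2,p4,p7},{p3,p4,p6},{p3,p4,p7}}
  W12345={{p3,p4,p6}}
components per intersection:
  W1: {{p1},{p6},{p1,p2},{p1,p4},{p1,p5},{p1,p6},{p3,p6},{p4,p6},{p5,p6},{p1,p5,p6},{p3,p4,p6}}
  W2: {{p1},{p4},{p1,p2},{p1,p4},{p1,p5},{p1,p6},{p2,p4},{p3,p4},{p4,p5},{p4,p6},{p4,p7},{p1,p5,p6},{p2,p4,p7},{p3,p4,p6},{p3,p4,p7},{p4,p5,p7}}
  W3: {{p2},{p3},{p1,p2},{p2,p3},{p2,p4},{p2,p7},{p3,p4},{p3,p6},{p3,p7},{p2,p3,p7},{p2,p4,p7},{p3,p4,p6},{p3,p4,p7}}
  W4: {{p3},{p5},{p7},{p1,p5},{p2,p3},{p2,p7},{p3,p4},{p3,p6},{p3,p7},{p4,p5},{p4,p7},{p5,p6},{p5,p7},{p1,p5,p6},{p2,p3,p7},{p2,p4,p7},{p3,p4,p6},{p3,p4,p7},{p4,p5,p7}}
  W5: {{p3},{p4},{p5},{p1,p4},{p1,p5},{p2,p3},{p2,p4},{p3,p4},{p3,p6},{p3,p7},{p4,p5},{p4,p6},{p4,p7},{p5,p6},{p5,p7},{p1,p5,p6},{p2,p3,p7},{p2,p4,p7},{p3,p4,p6},{p3,p4,p7},{p4,p5,p7}}
  W12: {{p1},{p1,p2},{p1,p4},{p1,p5},{p1,p6},{p1,p5,p6}} {{p4,p6},{p3,p4,p6}}
  W13: {{p1,p2}} {{p3,p6},{p3,p4,p6}}
  W14: {{p1,p5},{p5,p6},{p1,p5,p6}} {{p3,p6},{p3,p4,p6}}
  W15: {{p1,p4}} {{p1,p5},{p5,p6},{p1,p5,p6}} {{p3,p6},{p4,p6},{p3,p4,p6}}
  W23: {{p1,p2}} {{p2,p4},{p2,p4,p7}} {{p3,p4},{p3,p4,p6},{p3,p4,p7}}
  W24: {{p1,p5},{p1,p5,p6}} {{p3,p4},{p4,p5},{p4,p7},{p2,p4,p7},{p3,p4,p6},{p3,p4,p7},{p4,p5,p7}}
  W25: {{p4},{p1,p4},{p2,p4},{p3,p4},{p4,p5},{p4,p6},{p4,p7},{p2,p4,p7},{p3,p4,p6},{p3,p4,p7},{p4,p5,p7}} {{p1,p5},{p1,p5,p6}}
  W34: {{p3},{p2,p3},{p2,p7},{p3,p4},{p3,p6},{p3,p7},{p2,p3,p7},{p2,p4,p7},{p3,p4,p6},{p3,p4,p7}}
  W35: {{p3},{p2,p3},{p3,p4},{p3,p6},{p3,p7},{p2,p3,p7},{p3,p4,p6},{p3,p4,p7}} {{p2,p4},{p2,p4,p7}}
  W45: {{p3},{p5},{p1,p5},{p2,p3},{p3,p4},{p3,p6},{p3,p7},{p4,p5},{p4,p7},{p5,p6},{p5,p7},{p1,p5,p6},{p2,p3,p7},{p2,p4,p7},{p3,p4,p6},{p3,p4,p7},{p4,p5,p7}}
  W123: {{p1,p2}} {{p3,p4,p6}}
  W124: {{p1,p5},{p1,p5,p6}} {{p3,p4,p6}}
  W125: {{p1,p4}} {{p1,p5},{p1,p5,p6}} {{p4,p6},{p3,p4,p6}}
  W134: {{p3,p6},{p3,p4,p6}}
  W135: {{p3,p6},{p3,p4,p6}}
  W145: {{p1,p5},{p5,p6},{p1,p5,p6}} {{p3,p6},{p3,p4,p6}}
  W234: {{p3,p4},{p3,p4,p6},{p3,p4,p7}} {{p2,p4,p7}}
  W235: {{p2,p4},{p2,p4,p7}} {{p3,p4},{p3,p4,p6},{p3,p4,p7}}
  W245: {{p1,p5},{p1,p5,p6}} {{p3,p4},{p4,p5},{p4,p7},{p2,p4,p7},{p3,p4,p6},{p3,p4,p7},{p4,p5,p7}}
  W345: {{p3},{p2,p3},{p3,p4},{p3,p6},{p3,p7},{p2,p3,p7},{p3,p4,p6},{p3,p4,p7}} {{p2,p4,p7}}
  W1234: {{p3,p4,p6}}
  W1235: {{p3,p4,p6}}
  W1245: {{p1,p5},{p1,p5,p6}} {{p3,p4,p6}}
  W1345: {{p3,p6},{p3,p4,p6}}
  W2345: {{p3,p4},{p3,p4,p6},{p3,p4,p7}} {{p2,p4,p7}}
  W12345: {{p3,p4,p6}}
C dims 5,20,19,7; δ0: rk 4, SNF 1^4; δ1: rk 13, SNF 1^13; δ2: rk 6, SNF 1^6
degree 0: 5−4−0 = 1 → Ȟ^0 ≅ Z
degree 1: 20−13−4 = 3 → Ȟ^1 ≅ Z^3
degree 2: 19−6−13 = 0 → Ȟ^2 ≅ 0


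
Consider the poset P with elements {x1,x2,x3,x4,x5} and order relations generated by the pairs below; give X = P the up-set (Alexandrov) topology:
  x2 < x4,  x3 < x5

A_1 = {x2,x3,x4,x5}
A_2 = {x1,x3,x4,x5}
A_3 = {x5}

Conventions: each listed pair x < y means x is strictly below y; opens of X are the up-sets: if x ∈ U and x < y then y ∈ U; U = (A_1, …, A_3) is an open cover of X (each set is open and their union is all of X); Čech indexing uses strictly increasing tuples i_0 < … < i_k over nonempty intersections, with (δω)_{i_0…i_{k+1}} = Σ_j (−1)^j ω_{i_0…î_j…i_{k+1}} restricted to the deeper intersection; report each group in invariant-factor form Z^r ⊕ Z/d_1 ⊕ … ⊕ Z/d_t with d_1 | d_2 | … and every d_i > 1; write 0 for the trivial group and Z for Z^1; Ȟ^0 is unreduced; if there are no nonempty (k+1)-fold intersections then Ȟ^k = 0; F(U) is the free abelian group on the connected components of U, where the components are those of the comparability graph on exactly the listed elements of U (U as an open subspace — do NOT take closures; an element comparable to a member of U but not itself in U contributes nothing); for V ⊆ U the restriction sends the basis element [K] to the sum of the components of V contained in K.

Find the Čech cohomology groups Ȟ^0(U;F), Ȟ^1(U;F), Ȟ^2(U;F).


intersection data:
  A12={x3,x4,x5} A13={x5} A23={x5}
  A123={x5}
components per intersection:
  A1: {x2,x4} {x3,x5}
  A2: {x1} {x3,x5} {x4}
  A3: {x5}
  A12: {x3,x5} {x4}
  A13: {x5}
  A23: {x5}
  A123: {x5}
C dims 6,4,1; δ0: rk 3, SNF 1^3; δ1: rk 1, SNF 1^1
Ȟ^0 = (6 − 3) − 0 = 3, so Ȟ^0 ≅ Z^3
Ȟ^1 = (4 − 1) − 3 = 0, so Ȟ^1 ≅ 0
Ȟ^2 = (1 − 0) − 1 = 0, so Ȟ^2 ≅ 0

Ȟ^0 ≅ Z^3,  Ȟ^1 ≅ 0,  Ȟ^2 ≅ 0


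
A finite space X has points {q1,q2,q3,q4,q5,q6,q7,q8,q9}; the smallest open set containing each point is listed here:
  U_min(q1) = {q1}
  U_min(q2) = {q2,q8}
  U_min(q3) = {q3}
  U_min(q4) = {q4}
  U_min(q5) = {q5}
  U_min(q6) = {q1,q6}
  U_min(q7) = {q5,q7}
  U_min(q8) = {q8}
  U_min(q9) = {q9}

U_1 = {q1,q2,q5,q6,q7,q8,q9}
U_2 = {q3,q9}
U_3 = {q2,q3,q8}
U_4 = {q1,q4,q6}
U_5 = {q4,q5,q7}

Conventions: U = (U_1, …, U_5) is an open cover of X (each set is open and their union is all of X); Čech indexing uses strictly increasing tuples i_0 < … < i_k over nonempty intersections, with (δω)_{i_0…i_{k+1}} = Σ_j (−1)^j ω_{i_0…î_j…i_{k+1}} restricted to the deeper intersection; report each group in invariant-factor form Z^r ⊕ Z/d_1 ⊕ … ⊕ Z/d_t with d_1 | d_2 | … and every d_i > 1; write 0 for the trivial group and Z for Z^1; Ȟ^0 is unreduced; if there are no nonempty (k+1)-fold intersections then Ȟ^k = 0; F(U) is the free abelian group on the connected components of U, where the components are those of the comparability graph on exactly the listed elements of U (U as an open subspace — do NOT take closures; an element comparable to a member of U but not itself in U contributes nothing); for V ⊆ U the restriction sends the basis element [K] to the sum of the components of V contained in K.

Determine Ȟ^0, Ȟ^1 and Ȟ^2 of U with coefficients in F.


nonempty intersections:
  U12={q9} U13={q2,q8} U14={q1,q6} U15={q5,q7} U23={q3} U45={q4}
components per intersection:
  U1: {q1,q6} {q2,q8} {q5,q7} {q9}
  U2: {q3} {q9}
  U3: {q2,q8} {q3}
  U4: {q1,q6} {q4}
  U5: {q4} {q5,q7}
  U12: {q9}
  U13: {q2,q8}
  U14: {q1,q6}
  U15: {q5,q7}
  U23: {q3}
  U45: {q4}
C dims 12,6; δ0: rk 6, SNF 1^6
Ȟ^0: (12−6)−0=6 ⇒ Z^6
Ȟ^1: (6−0)−6=0 ⇒ 0
Ȟ^2: (0−0)−0=0 ⇒ 0

Ȟ^0 ≅ Z^6, Ȟ^1 ≅ 0, Ȟ^2 ≅ 0


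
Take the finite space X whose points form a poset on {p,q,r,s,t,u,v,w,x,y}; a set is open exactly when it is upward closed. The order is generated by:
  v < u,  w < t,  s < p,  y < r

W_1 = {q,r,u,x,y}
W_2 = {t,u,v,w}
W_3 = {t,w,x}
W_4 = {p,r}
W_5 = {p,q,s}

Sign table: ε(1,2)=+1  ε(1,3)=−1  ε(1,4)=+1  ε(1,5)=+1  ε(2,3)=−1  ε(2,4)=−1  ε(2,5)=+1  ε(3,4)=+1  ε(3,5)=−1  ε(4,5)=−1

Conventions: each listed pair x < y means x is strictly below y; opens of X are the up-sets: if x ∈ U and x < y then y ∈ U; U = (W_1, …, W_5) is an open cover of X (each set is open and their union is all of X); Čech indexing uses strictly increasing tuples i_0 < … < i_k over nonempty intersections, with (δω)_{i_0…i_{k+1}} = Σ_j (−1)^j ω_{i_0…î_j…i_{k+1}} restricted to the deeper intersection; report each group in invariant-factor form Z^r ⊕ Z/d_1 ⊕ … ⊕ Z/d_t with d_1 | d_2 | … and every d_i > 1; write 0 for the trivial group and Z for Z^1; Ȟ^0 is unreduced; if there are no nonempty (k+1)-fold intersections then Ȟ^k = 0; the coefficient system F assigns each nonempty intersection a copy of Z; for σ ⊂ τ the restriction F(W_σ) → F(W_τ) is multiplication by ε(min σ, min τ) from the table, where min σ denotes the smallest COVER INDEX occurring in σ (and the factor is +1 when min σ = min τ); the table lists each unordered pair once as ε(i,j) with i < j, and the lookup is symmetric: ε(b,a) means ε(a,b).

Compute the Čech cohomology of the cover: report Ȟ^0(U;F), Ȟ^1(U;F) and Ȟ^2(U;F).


Ȟ^0 = 0; Ȟ^1 = Z ⊕ Z/2; Ȟ^2 = 0

intersection data:
  W12={u} W13={x} W14={r} W15={q} W23={t,w} W45={p}
C dims 5,6; δ0: rk 5, SNF 1^4·2
Ȟ^0 = (5 − 5) − 0 = 0, so Ȟ^0 ≅ 0
Ȟ^1 = (6 − 0) − 5 = 1 plus torsion [2], so Ȟ^1 ≅ Z ⊕ Z/2
Ȟ^2 = (0 − 0) − 0 = 0, so Ȟ^2 ≅ 0
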